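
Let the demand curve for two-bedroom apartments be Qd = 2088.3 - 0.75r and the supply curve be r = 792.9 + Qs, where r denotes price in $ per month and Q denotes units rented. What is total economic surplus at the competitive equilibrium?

Inverting to quantity form: Qs = -792.9 + r.
At equilibrium Qd = Qs, so 2088.3 - 0.75r = -792.9 + r; collecting terms, 2881.2 = 1.75r and r* = 1646.4.
Then Q* = 2088.3 - 0.75(1646.4) = 853.5.
Demand choke price = 2784.4; supply choke price = 792.9. CS = ½(2784.4 - 1646.4)(853.5) = 485641.5; PS = ½(1646.4 - 792.9)(853.5) = 364231.125. Total surplus = 849872.625.

Total surplus = 849872.625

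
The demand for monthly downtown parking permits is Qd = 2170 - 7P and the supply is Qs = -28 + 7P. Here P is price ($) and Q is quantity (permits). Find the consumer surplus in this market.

At equilibrium Qd = Qs, so 2170 - 7P = -28 + 7P; collecting terms, 2198 = 14P and P* = 157.
Plugging P* into demand: Q* = 2170 - 7(157) = 1071.
Demand choke price (Qd = 0): P = 2170/7 = 310. Consumer surplus = ½ × (310 - 157) × 1071 = 81931.5.

Consumer surplus = 81931.5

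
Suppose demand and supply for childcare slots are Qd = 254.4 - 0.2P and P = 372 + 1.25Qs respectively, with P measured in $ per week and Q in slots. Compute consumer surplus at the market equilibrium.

Consumer surplus = 51840

Inverting to quantity form: Qs = -297.6 + 0.8P.
The market clears where 254.4 - 0.2P = -297.6 + 0.8P. Rearranging, P = 552, hence P* = 552.
Then Q* = 254.4 - 0.2(552) = 144.
Demand choke price (Qd = 0): P = 254.4/0.2 = 1272. Consumer surplus = ½ × (1272 - 552) × 144 = 51840.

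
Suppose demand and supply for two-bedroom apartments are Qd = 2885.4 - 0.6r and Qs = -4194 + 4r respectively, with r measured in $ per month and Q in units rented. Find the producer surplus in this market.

Producer surplus = 481180.5

Equating demand and supply, 2885.4 - 0.6r = -4194 + 4r gives 4.6r = 7079.4, so r* = 1539.
Plugging r* into demand: Q* = 2885.4 - 0.6(1539) = 1962.
Supply choke price (Qs = 0): r = 1048.5. Producer surplus = ½ × (1539 - 1048.5) × 1962 = 481180.5.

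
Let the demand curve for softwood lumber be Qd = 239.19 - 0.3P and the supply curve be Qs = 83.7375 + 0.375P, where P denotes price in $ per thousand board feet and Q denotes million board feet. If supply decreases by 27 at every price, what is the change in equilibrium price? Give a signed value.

The market clears where 239.19 - 0.3P = 83.7375 + 0.375P. Rearranging, 0.675P = 155.4525, hence P* = 230.3.
From the demand curve, Q* = 239.19 - 0.3(230.3) = 170.1.
After the shift, supply is Qs = 56.7375 + 0.375P.
The new intersection has 182.4525 = 0.675P, i.e. P = 270.3, Q = 158.1.
ΔP = 270.3 - 230.3 = 40.

ΔP = 40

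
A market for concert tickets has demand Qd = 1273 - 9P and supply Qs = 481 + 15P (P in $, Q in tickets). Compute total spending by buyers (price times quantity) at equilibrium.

Total spending by buyers = 32208

Set Qd = Qs: 1273 - 9P = 481 + 15P, so 792 = 24P and P* = 33.
Plugging P* into demand: Q* = 1273 - 9(33) = 976.
Total spending by buyers = P* × Q* = 33 × 976 = 32208.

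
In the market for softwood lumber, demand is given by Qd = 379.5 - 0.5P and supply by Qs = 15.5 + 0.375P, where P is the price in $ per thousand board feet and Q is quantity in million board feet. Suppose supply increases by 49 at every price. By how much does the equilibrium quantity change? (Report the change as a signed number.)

ΔQ = 28

At equilibrium Qd = Qs, so 379.5 - 0.5P = 15.5 + 0.375P; collecting terms, 364 = 0.875P and P* = 416.
Then Q* = 379.5 - 0.5(416) = 171.5.
After the shift, supply is Qs = 64.5 + 0.375P.
The new intersection has 315 = 0.875P, i.e. P = 360, Q = 199.5.
ΔQ = 199.5 - 171.5 = 28.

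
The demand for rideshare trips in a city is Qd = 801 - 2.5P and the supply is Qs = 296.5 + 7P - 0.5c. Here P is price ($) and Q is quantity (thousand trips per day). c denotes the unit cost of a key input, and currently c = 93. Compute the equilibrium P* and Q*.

P* = 58, Q* = 656

With c = 93, supply is Qs = 250 + 7P.
Set Qd = Qs: 801 - 2.5P = 250 + 7P, so 551 = 9.5P and P* = 58.
Plugging P* into demand: Q* = 801 - 2.5(58) = 656.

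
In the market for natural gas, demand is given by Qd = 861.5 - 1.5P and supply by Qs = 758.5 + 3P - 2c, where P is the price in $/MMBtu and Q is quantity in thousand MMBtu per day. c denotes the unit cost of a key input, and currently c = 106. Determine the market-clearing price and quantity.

With c = 106, supply is Qs = 546.5 + 3P.
At equilibrium Qd = Qs, so 861.5 - 1.5P = 546.5 + 3P; collecting terms, 315 = 4.5P and P* = 70.
Then Q* = 861.5 - 1.5(70) = 756.5.

P* = 70, Q* = 756.5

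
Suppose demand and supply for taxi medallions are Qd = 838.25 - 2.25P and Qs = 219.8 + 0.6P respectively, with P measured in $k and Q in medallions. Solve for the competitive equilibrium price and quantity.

P* = 217, Q* = 350

Set Qd = Qs: 838.25 - 2.25P = 219.8 + 0.6P, so 618.45 = 2.85P and P* = 217.
From the demand curve, Q* = 838.25 - 2.25(217) = 350.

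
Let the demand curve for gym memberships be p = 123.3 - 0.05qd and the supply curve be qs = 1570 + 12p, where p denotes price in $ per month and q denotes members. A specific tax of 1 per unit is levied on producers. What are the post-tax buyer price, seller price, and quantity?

Inverting to quantity form: qd = 2466 - 20p.
The tax drives a wedge p_b - p_s = 1. Substituting p_s = p_b - 1 into supply: qs = 1558 + 12p_b.
Market clearing requires 2466 - 20p_b = 1558 + 12p_b; hence 908 = 32p_b and p_b = 28.375.
Then p_s = 28.375 - 1 = 27.375 and q = 2466 - 20(28.375) = 1898.5.

p_b = 28.375, p_s = 27.375, q = 1898.5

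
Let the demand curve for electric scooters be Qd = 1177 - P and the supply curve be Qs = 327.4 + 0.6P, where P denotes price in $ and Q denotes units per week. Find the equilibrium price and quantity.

The market clears where 1177 - P = 327.4 + 0.6P. Rearranging, 1.6P = 849.6, hence P* = 531.
Substitute back: Q* = 1177 - 531 = 646.

P* = 531, Q* = 646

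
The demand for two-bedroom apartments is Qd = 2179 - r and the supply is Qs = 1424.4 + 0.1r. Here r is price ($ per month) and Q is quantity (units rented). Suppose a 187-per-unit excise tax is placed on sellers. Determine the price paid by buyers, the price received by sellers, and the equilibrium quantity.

r_b = 703, r_s = 516, Q = 1476

With a tax of 187 on sellers, they supply based on the net price r_s = r_b - 187, so Qs = 1405.7 + 0.1r_b.
Equate demand and the shifted supply: 2179 - r_b = 1405.7 + 0.1r_b, giving 1.1r_b = 773.3, so r_b = 703.
Then r_s = 703 - 187 = 516 and Q = 2179 - 703 = 1476.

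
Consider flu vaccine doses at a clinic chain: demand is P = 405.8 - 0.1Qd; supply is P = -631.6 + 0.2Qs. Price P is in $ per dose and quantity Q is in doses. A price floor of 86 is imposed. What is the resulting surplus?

Solving each curve for Q: Qd = 4058 - 10P and Qs = 3158 + 5P.
With P fixed at 86, quantity demanded is 3198 and quantity supplied is 3588.
Surplus = Qs - Qd = 3588 - 3198 = 390.

Surplus = 390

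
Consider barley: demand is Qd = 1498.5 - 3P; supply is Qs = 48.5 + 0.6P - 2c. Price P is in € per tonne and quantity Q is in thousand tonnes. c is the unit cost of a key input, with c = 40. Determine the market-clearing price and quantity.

With c = 40, supply is Qs = -31.5 + 0.6P.
The market clears where 1498.5 - 3P = -31.5 + 0.6P. Rearranging, 3.6P = 1530, hence P* = 425.
Plugging P* into demand: Q* = 1498.5 - 3(425) = 223.5.

P* = 425, Q* = 223.5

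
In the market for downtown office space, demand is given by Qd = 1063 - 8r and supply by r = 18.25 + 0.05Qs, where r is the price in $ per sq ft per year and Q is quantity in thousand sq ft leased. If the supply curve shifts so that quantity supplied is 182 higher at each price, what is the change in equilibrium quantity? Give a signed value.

Inverting to quantity form: Qs = -365 + 20r.
Equating demand and supply, 1063 - 8r = -365 + 20r gives 28r = 1428, so r* = 51.
From the demand curve, Q* = 1063 - 8(51) = 655.
After the shift, supply is Qs = -183 + 20r.
The new intersection has 1246 = 28r, i.e. r = 44.5, Q = 707.
ΔQ = 707 - 655 = 52.

ΔQ = 52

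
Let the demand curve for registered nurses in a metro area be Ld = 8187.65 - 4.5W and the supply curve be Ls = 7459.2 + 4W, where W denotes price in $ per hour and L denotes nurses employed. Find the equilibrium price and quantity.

Equating demand and supply, 8187.65 - 4.5W = 7459.2 + 4W gives 8.5W = 728.45, so W* = 85.7.
Plugging W* into demand: L* = 8187.65 - 4.5(85.7) = 7802.

W* = 85.7, L* = 7802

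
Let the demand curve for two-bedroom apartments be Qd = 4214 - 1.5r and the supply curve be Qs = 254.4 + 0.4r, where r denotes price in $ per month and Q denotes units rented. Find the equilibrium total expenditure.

At equilibrium Qd = Qs, so 4214 - 1.5r = 254.4 + 0.4r; collecting terms, 3959.6 = 1.9r and r* = 2084.
Substitute back: Q* = 4214 - 1.5(2084) = 1088.
Total expenditure = r* × Q* = 2084 × 1088 = 2267392.

Total expenditure = 2267392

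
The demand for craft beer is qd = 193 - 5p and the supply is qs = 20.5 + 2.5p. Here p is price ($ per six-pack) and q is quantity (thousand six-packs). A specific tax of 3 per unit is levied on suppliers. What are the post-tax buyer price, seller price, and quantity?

The tax drives a wedge p_b - p_s = 3. Substituting p_s = p_b - 3 into supply: qs = 13 + 2.5p_b.
Market clearing requires 193 - 5p_b = 13 + 2.5p_b; hence 180 = 7.5p_b and p_b = 24.
So p_s = 21 and the quantity traded is q = 193 - 5(24) = 73.

p_b = 24, p_s = 21, q = 73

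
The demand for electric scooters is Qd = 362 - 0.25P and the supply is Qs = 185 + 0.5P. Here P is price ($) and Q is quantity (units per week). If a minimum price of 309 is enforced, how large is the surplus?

Surplus = 54.75

Evaluating both curves at the floor price 309 gives Qd = 284.75, Qs = 339.5.
Surplus = Qs - Qd = 339.5 - 284.75 = 54.75.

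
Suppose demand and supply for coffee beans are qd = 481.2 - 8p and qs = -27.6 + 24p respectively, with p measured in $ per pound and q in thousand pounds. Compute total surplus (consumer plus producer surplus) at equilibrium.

Total surplus = 10443

The market clears where 481.2 - 8p = -27.6 + 24p. Rearranging, 32p = 508.8, hence p* = 15.9.
Plugging p* into demand: q* = 481.2 - 8(15.9) = 354.
Demand choke price = 60.15; supply choke price = 1.15. CS = ½(60.15 - 15.9)(354) = 7832.25; PS = ½(15.9 - 1.15)(354) = 2610.75. Total surplus = 10443.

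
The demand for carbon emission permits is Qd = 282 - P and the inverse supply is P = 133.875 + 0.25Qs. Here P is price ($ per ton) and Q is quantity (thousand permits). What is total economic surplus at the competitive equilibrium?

Rewriting in direct form: Qs = -535.5 + 4P.
The market clears where 282 - P = -535.5 + 4P. Rearranging, 5P = 817.5, hence P* = 163.5.
From the demand curve, Q* = 282 - 163.5 = 118.5.
Demand choke price = 282; supply choke price = 133.875. CS = ½(282 - 163.5)(118.5) = 7021.125; PS = ½(163.5 - 133.875)(118.5) = 1755.28125. Total surplus = 8776.40625.

Total surplus = 8776.40625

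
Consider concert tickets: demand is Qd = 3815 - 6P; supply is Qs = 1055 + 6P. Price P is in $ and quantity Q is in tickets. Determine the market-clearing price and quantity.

P* = 230, Q* = 2435

At equilibrium Qd = Qs, so 3815 - 6P = 1055 + 6P; collecting terms, 2760 = 12P and P* = 230.
From the demand curve, Q* = 3815 - 6(230) = 2435.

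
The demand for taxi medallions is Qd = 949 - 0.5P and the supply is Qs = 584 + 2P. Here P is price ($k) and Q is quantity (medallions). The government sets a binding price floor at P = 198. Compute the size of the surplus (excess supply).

With P fixed at 198, quantity demanded is 850 and quantity supplied is 980.
Surplus = Qs - Qd = 980 - 850 = 130.

Surplus = 130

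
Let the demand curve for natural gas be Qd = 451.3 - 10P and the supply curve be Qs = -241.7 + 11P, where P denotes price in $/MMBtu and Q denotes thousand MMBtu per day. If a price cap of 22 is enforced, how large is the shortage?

Evaluating both curves at the ceiling price 22 gives Qd = 231.3, Qs = 0.3.
Shortage = Qd - Qs = 231.3 - 0.3 = 231.

Shortage = 231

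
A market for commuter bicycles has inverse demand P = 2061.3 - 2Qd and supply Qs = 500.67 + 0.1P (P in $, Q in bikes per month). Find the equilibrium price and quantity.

Inverting to quantity form: Qd = 1030.65 - 0.5P.
At equilibrium Qd = Qs, so 1030.65 - 0.5P = 500.67 + 0.1P; collecting terms, 529.98 = 0.6P and P* = 883.3.
From the demand curve, Q* = 1030.65 - 0.5(883.3) = 589.

P* = 883.3, Q* = 589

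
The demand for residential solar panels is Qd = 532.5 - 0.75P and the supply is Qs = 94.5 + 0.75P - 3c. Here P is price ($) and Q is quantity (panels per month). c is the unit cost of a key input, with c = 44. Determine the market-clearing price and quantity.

P* = 380, Q* = 247.5

With c = 44, supply is Qs = -37.5 + 0.75P.
At equilibrium Qd = Qs, so 532.5 - 0.75P = -37.5 + 0.75P; collecting terms, 570 = 1.5P and P* = 380.
Substitute back: Q* = 532.5 - 0.75(380) = 247.5.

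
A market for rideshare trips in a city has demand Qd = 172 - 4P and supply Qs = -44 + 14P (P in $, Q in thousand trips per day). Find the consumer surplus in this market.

Consumer surplus = 1922

Equating demand and supply, 172 - 4P = -44 + 14P gives 18P = 216, so P* = 12.
Substitute back: Q* = 172 - 4(12) = 124.
Demand choke price (Qd = 0): P = 172/4 = 43. Consumer surplus = ½ × (43 - 12) × 124 = 1922.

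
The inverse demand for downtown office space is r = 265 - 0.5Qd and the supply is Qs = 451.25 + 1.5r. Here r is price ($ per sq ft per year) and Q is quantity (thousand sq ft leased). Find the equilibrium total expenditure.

Total expenditure = 10912.5

Solving each curve for Q: Qd = 530 - 2r.
The market clears where 530 - 2r = 451.25 + 1.5r. Rearranging, 3.5r = 78.75, hence r* = 22.5.
Substitute back: Q* = 530 - 2(22.5) = 485.
Total expenditure = r* × Q* = 22.5 × 485 = 10912.5.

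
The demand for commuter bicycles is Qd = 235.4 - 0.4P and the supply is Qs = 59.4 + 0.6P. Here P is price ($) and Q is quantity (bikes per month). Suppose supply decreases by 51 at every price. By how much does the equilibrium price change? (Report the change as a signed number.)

At equilibrium Qd = Qs, so 235.4 - 0.4P = 59.4 + 0.6P; collecting terms, 176 = P and P* = 176.
From the demand curve, Q* = 235.4 - 0.4(176) = 165.
After the shift, supply is Qs = 8.4 + 0.6P.
New equilibrium: 227 = P, so P = 227 and Q = 144.6.
ΔP = 227 - 176 = 51.

ΔP = 51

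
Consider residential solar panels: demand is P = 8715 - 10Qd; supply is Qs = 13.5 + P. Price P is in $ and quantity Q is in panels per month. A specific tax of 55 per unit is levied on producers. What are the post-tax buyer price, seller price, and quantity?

Solving each curve for Q: Qd = 871.5 - 0.1P.
The tax drives a wedge P_b - P_s = 55. Substituting P_s = P_b - 55 into supply: Qs = -41.5 + P_b.
Set Qd = Qs: 871.5 - 0.1P_b = -41.5 + P_b, so 913 = 1.1P_b and P_b = 830.
So P_s = 775 and the quantity traded is Q = 871.5 - 0.1(830) = 788.5.

P_b = 830, P_s = 775, Q = 788.5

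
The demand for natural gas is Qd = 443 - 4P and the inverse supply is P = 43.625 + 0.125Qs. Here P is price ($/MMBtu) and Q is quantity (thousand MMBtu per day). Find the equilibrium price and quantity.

In direct form, Qs = -349 + 8P.
At equilibrium Qd = Qs, so 443 - 4P = -349 + 8P; collecting terms, 792 = 12P and P* = 66.
From the demand curve, Q* = 443 - 4(66) = 179.

P* = 66, Q* = 179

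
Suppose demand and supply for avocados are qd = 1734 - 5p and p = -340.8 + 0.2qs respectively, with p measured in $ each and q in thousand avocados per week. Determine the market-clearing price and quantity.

p* = 3, q* = 1719

Solving each curve for q: qs = 1704 + 5p.
At equilibrium qd = qs, so 1734 - 5p = 1704 + 5p; collecting terms, 30 = 10p and p* = 3.
Then q* = 1734 - 5(3) = 1719.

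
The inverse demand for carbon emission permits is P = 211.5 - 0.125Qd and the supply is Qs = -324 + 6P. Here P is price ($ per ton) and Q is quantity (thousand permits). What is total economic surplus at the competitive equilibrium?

Inverting to quantity form: Qd = 1692 - 8P.
The market clears where 1692 - 8P = -324 + 6P. Rearranging, 14P = 2016, hence P* = 144.
Plugging P* into demand: Q* = 1692 - 8(144) = 540.
Demand choke price = 211.5; supply choke price = 54. CS = ½(211.5 - 144)(540) = 18225; PS = ½(144 - 54)(540) = 24300. Total surplus = 42525.

Total surplus = 42525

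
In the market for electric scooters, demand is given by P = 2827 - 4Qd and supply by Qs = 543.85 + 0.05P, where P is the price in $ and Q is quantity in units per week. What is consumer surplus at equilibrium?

Rewriting in direct form: Qd = 706.75 - 0.25P.
Set Qd = Qs: 706.75 - 0.25P = 543.85 + 0.05P, so 162.9 = 0.3P and P* = 543.
Then Q* = 706.75 - 0.25(543) = 571.
Demand choke price (Qd = 0): P = 706.75/0.25 = 2827. Consumer surplus = ½ × (2827 - 543) × 571 = 652082.

Consumer surplus = 652082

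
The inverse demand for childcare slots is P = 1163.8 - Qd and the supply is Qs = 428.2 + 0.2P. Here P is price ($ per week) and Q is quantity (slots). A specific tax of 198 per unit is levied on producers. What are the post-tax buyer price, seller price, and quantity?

In direct form, Qd = 1163.8 - P.
The tax drives a wedge P_b - P_s = 198. Substituting P_s = P_b - 198 into supply: Qs = 388.6 + 0.2P_b.
Set Qd = Qs: 1163.8 - P_b = 388.6 + 0.2P_b, so 775.2 = 1.2P_b and P_b = 646.
Then P_s = 646 - 198 = 448 and Q = 1163.8 - 646 = 517.8.

P_b = 646, P_s = 448, Q = 517.8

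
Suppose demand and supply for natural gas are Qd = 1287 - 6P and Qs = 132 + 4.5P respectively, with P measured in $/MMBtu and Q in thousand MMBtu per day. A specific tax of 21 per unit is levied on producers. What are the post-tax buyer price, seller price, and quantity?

P_b = 119, P_s = 98, Q = 573

The tax drives a wedge P_b - P_s = 21. Substituting P_s = P_b - 21 into supply: Qs = 37.5 + 4.5P_b.
Market clearing requires 1287 - 6P_b = 37.5 + 4.5P_b; hence 1249.5 = 10.5P_b and P_b = 119.
So P_s = 98 and the quantity traded is Q = 1287 - 6(119) = 573.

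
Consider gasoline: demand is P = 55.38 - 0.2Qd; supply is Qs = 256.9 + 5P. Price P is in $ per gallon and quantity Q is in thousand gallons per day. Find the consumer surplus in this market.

Consumer surplus = 7123.561

Solving each curve for Q: Qd = 276.9 - 5P.
Set Qd = Qs: 276.9 - 5P = 256.9 + 5P, so 20 = 10P and P* = 2.
From the demand curve, Q* = 276.9 - 5(2) = 266.9.
Demand choke price (Qd = 0): P = 276.9/5 = 55.38. Consumer surplus = ½ × (55.38 - 2) × 266.9 = 7123.561.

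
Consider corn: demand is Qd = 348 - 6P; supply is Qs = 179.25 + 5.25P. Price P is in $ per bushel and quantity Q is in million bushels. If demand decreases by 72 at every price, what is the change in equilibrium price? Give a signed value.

At equilibrium Qd = Qs, so 348 - 6P = 179.25 + 5.25P; collecting terms, 168.75 = 11.25P and P* = 15.
From the demand curve, Q* = 348 - 6(15) = 258.
After the shift, demand is Qd = 276 - 6P.
Re-solving, 11.25P = 96.75 gives P = 8.6 and Q = 224.4.
ΔP = 8.6 - 15 = -6.4.

ΔP = -6.4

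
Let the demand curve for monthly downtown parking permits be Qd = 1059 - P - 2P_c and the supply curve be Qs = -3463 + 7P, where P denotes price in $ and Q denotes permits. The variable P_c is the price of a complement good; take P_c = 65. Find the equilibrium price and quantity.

P* = 549, Q* = 380

With P_c = 65, demand is Qd = 929 - P.
Equating demand and supply, 929 - P = -3463 + 7P gives 8P = 4392, so P* = 549.
From the demand curve, Q* = 929 - 549 = 380.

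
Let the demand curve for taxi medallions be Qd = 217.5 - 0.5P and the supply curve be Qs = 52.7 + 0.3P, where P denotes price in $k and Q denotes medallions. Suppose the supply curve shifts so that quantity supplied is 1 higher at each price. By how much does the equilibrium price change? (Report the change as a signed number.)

The market clears where 217.5 - 0.5P = 52.7 + 0.3P. Rearranging, 0.8P = 164.8, hence P* = 206.
Substitute back: Q* = 217.5 - 0.5(206) = 114.5.
After the shift, supply is Qs = 53.7 + 0.3P.
New equilibrium: 163.8 = 0.8P, so P = 204.75 and Q = 115.125.
ΔP = 204.75 - 206 = -1.25.

ΔP = -1.25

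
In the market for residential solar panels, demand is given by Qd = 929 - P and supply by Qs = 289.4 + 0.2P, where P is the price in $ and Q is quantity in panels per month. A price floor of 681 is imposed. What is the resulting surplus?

Evaluating both curves at the floor price 681 gives Qd = 248, Qs = 425.6.
Surplus = Qs - Qd = 425.6 - 248 = 177.6.

Surplus = 177.6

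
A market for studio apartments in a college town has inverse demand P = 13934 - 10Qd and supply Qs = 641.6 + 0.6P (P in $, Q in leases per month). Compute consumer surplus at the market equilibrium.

Inverting to quantity form: Qd = 1393.4 - 0.1P.
Equating demand and supply, 1393.4 - 0.1P = 641.6 + 0.6P gives 0.7P = 751.8, so P* = 1074.
Plugging P* into demand: Q* = 1393.4 - 0.1(1074) = 1286.
Demand choke price (Qd = 0): P = 1393.4/0.1 = 13934. Consumer surplus = ½ × (13934 - 1074) × 1286 = 8268980.

Consumer surplus = 8268980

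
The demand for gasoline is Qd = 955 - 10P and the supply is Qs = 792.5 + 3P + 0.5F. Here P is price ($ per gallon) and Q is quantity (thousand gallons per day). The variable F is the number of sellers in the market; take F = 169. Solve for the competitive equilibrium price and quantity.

P* = 6, Q* = 895

With F = 169, supply is Qs = 877 + 3P.
Equating demand and supply, 955 - 10P = 877 + 3P gives 13P = 78, so P* = 6.
Then Q* = 955 - 10(6) = 895.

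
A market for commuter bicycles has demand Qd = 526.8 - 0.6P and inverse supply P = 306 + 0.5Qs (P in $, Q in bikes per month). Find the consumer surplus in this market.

Rewriting in direct form: Qs = -612 + 2P.
At equilibrium Qd = Qs, so 526.8 - 0.6P = -612 + 2P; collecting terms, 1138.8 = 2.6P and P* = 438.
Substitute back: Q* = 526.8 - 0.6(438) = 264.
Demand choke price (Qd = 0): P = 526.8/0.6 = 878. Consumer surplus = ½ × (878 - 438) × 264 = 58080.

Consumer surplus = 58080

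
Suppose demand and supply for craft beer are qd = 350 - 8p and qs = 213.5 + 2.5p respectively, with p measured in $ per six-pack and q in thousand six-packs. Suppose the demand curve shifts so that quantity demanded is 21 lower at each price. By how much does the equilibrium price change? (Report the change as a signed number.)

At equilibrium qd = qs, so 350 - 8p = 213.5 + 2.5p; collecting terms, 136.5 = 10.5p and p* = 13.
Plugging p* into demand: q* = 350 - 8(13) = 246.
After the shift, demand is qd = 329 - 8p.
New equilibrium: 115.5 = 10.5p, so p = 11 and q = 241.
Δp = 11 - 13 = -2.

Δp = -2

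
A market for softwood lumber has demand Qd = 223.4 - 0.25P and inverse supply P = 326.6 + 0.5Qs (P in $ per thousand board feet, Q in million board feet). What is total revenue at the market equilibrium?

Inverting to quantity form: Qs = -653.2 + 2P.
Set Qd = Qs: 223.4 - 0.25P = -653.2 + 2P, so 876.6 = 2.25P and P* = 389.6.
From the demand curve, Q* = 223.4 - 0.25(389.6) = 126.
Total revenue = P* × Q* = 389.6 × 126 = 49089.6.

Total revenue = 49089.6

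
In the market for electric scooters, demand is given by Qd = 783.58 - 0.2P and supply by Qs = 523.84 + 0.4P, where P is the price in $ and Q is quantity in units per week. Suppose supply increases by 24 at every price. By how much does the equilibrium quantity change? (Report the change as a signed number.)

ΔQ = 8

Set Qd = Qs: 783.58 - 0.2P = 523.84 + 0.4P, so 259.74 = 0.6P and P* = 432.9.
Substitute back: Q* = 783.58 - 0.2(432.9) = 697.
After the shift, supply is Qs = 547.84 + 0.4P.
Re-solving, 0.6P = 235.74 gives P = 392.9 and Q = 705.
ΔQ = 705 - 697 = 8.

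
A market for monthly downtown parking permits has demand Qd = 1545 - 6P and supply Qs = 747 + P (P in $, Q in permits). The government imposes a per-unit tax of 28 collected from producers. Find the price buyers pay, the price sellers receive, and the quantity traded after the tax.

P_b = 118, P_s = 90, Q = 837

With a tax of 28 on producers, they supply based on the net price P_s = P_b - 28, so Qs = 719 + P_b.
Market clearing requires 1545 - 6P_b = 719 + P_b; hence 826 = 7P_b and P_b = 118.
Then P_s = 118 - 28 = 90 and Q = 1545 - 6(118) = 837.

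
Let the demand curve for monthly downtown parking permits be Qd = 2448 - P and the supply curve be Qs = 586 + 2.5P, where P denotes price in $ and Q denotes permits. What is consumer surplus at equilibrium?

The market clears where 2448 - P = 586 + 2.5P. Rearranging, 3.5P = 1862, hence P* = 532.
From the demand curve, Q* = 2448 - 532 = 1916.
Demand choke price (Qd = 0): P = 2448. Consumer surplus = ½ × (2448 - 532) × 1916 = 1835528.

Consumer surplus = 1835528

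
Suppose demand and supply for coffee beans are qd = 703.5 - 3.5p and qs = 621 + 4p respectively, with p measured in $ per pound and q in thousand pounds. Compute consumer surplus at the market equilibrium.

The market clears where 703.5 - 3.5p = 621 + 4p. Rearranging, 7.5p = 82.5, hence p* = 11.
Substitute back: q* = 703.5 - 3.5(11) = 665.
Demand choke price (qd = 0): p = 703.5/3.5 = 201. Consumer surplus = ½ × (201 - 11) × 665 = 63175.

Consumer surplus = 63175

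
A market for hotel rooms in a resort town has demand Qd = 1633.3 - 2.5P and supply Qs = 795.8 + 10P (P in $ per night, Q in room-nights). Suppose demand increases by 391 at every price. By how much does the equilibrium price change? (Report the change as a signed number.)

ΔP = 31.28

Set Qd = Qs: 1633.3 - 2.5P = 795.8 + 10P, so 837.5 = 12.5P and P* = 67.
From the demand curve, Q* = 1633.3 - 2.5(67) = 1465.8.
After the shift, demand is Qd = 2024.3 - 2.5P.
New equilibrium: 1228.5 = 12.5P, so P = 98.28 and Q = 1778.6.
ΔP = 98.28 - 67 = 31.28.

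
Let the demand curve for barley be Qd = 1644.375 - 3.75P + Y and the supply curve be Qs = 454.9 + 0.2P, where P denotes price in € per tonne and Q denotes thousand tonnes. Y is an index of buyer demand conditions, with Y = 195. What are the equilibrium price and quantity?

With Y = 195, demand is Qd = 1839.375 - 3.75P.
Equating demand and supply, 1839.375 - 3.75P = 454.9 + 0.2P gives 3.95P = 1384.475, so P* = 350.5.
From the demand curve, Q* = 1839.375 - 3.75(350.5) = 525.

P* = 350.5, Q* = 525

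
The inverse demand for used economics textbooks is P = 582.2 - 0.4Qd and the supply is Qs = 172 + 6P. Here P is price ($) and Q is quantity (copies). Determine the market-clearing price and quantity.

P* = 151, Q* = 1078

Solving each curve for Q: Qd = 1455.5 - 2.5P.
Set Qd = Qs: 1455.5 - 2.5P = 172 + 6P, so 1283.5 = 8.5P and P* = 151.
Then Q* = 1455.5 - 2.5(151) = 1078.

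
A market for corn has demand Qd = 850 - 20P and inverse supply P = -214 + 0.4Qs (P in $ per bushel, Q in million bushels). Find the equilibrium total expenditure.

Total expenditure = 7980

Inverting to quantity form: Qs = 535 + 2.5P.
The market clears where 850 - 20P = 535 + 2.5P. Rearranging, 22.5P = 315, hence P* = 14.
Then Q* = 850 - 20(14) = 570.
Total expenditure = P* × Q* = 14 × 570 = 7980.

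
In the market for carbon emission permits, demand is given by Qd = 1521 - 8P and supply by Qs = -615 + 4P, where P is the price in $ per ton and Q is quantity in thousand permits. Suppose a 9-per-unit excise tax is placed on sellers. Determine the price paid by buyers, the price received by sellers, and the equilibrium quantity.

P_b = 181, P_s = 172, Q = 73

With a tax of 9 on sellers, they supply based on the net price P_s = P_b - 9, so Qs = -651 + 4P_b.
Set Qd = Qs: 1521 - 8P_b = -651 + 4P_b, so 2172 = 12P_b and P_b = 181.
Then P_s = 181 - 9 = 172 and Q = 1521 - 8(181) = 73.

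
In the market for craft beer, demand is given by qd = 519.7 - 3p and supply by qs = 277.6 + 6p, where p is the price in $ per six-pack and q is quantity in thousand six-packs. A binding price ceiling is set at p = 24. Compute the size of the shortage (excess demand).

Shortage = 26.1

At p = 24: qd = 447.7 and qs = 421.6.
Shortage = qd - qs = 447.7 - 421.6 = 26.1.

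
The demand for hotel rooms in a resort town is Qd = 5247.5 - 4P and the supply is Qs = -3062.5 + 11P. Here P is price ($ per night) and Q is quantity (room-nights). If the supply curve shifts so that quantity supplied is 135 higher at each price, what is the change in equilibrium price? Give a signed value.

ΔP = -9

At equilibrium Qd = Qs, so 5247.5 - 4P = -3062.5 + 11P; collecting terms, 8310 = 15P and P* = 554.
From the demand curve, Q* = 5247.5 - 4(554) = 3031.5.
After the shift, supply is Qs = -2927.5 + 11P.
The new intersection has 8175 = 15P, i.e. P = 545, Q = 3067.5.
ΔP = 545 - 554 = -9.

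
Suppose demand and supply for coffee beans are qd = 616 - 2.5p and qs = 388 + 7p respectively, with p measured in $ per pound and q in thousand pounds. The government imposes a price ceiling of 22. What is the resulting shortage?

Shortage = 19

Evaluating both curves at the ceiling price 22 gives qd = 561, qs = 542.
Shortage = qd - qs = 561 - 542 = 19.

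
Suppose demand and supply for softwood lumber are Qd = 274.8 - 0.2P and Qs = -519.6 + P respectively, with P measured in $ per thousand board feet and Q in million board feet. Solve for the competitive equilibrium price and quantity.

P* = 662, Q* = 142.4

At equilibrium Qd = Qs, so 274.8 - 0.2P = -519.6 + P; collecting terms, 794.4 = 1.2P and P* = 662.
Plugging P* into demand: Q* = 274.8 - 0.2(662) = 142.4.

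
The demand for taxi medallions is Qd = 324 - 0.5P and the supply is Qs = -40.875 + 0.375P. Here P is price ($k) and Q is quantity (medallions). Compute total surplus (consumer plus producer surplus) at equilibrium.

Equating demand and supply, 324 - 0.5P = -40.875 + 0.375P gives 0.875P = 364.875, so P* = 417.
From the demand curve, Q* = 324 - 0.5(417) = 115.5.
Demand choke price = 648; supply choke price = 109. CS = ½(648 - 417)(115.5) = 13340.25; PS = ½(417 - 109)(115.5) = 17787. Total surplus = 31127.25.

Total surplus = 31127.25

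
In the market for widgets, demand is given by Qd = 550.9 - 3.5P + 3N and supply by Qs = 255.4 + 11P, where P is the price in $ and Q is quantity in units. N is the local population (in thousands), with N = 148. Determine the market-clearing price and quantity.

P* = 51, Q* = 816.4

With N = 148, demand is Qd = 994.9 - 3.5P.
Set Qd = Qs: 994.9 - 3.5P = 255.4 + 11P, so 739.5 = 14.5P and P* = 51.
From the demand curve, Q* = 994.9 - 3.5(51) = 816.4.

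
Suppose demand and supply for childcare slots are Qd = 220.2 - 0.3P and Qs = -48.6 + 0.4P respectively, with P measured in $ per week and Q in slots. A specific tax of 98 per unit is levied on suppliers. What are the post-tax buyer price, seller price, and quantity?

Suppliers keep P_s = P_b - 98 per unit, so supply in terms of the buyer price is Qs = -87.8 + 0.4P_b.
Equate demand and the shifted supply: 220.2 - 0.3P_b = -87.8 + 0.4P_b, giving 0.7P_b = 308, so P_b = 440.
So P_s = 342 and the quantity traded is Q = 220.2 - 0.3(440) = 88.2.

P_b = 440, P_s = 342, Q = 88.2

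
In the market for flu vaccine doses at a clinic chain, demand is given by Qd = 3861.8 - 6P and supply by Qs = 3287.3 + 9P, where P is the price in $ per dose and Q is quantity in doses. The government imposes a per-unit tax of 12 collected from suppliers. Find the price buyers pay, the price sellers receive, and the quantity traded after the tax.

P_b = 45.5, P_s = 33.5, Q = 3588.8

The tax drives a wedge P_b - P_s = 12. Substituting P_s = P_b - 12 into supply: Qs = 3179.3 + 9P_b.
Equate demand and the shifted supply: 3861.8 - 6P_b = 3179.3 + 9P_b, giving 15P_b = 682.5, so P_b = 45.5.
So P_s = 33.5 and the quantity traded is Q = 3861.8 - 6(45.5) = 3588.8.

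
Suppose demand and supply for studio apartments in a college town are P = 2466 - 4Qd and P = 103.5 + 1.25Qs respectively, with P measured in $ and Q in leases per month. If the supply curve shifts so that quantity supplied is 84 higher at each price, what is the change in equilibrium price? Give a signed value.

ΔP = -80

In direct form, Qd = 616.5 - 0.25P and Qs = -82.8 + 0.8P.
At equilibrium Qd = Qs, so 616.5 - 0.25P = -82.8 + 0.8P; collecting terms, 699.3 = 1.05P and P* = 666.
Then Q* = 616.5 - 0.25(666) = 450.
After the shift, supply is Qs = 1.2 + 0.8P.
Re-solving, 1.05P = 615.3 gives P = 586 and Q = 470.
ΔP = 586 - 666 = -80.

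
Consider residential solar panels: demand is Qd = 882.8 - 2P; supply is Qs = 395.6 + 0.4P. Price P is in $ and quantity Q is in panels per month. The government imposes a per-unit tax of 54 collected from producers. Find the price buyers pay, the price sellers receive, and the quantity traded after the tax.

The tax drives a wedge P_b - P_s = 54. Substituting P_s = P_b - 54 into supply: Qs = 374 + 0.4P_b.
Set Qd = Qs: 882.8 - 2P_b = 374 + 0.4P_b, so 508.8 = 2.4P_b and P_b = 212.
So P_s = 158 and the quantity traded is Q = 882.8 - 2(212) = 458.8.

P_b = 212, P_s = 158, Q = 458.8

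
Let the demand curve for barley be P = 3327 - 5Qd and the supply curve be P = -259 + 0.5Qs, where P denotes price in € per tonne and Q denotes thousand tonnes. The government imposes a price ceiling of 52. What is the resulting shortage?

Shortage = 33

In direct form, Qd = 665.4 - 0.2P and Qs = 518 + 2P.
Evaluating both curves at the ceiling price 52 gives Qd = 655, Qs = 622.
Shortage = Qd - Qs = 655 - 622 = 33.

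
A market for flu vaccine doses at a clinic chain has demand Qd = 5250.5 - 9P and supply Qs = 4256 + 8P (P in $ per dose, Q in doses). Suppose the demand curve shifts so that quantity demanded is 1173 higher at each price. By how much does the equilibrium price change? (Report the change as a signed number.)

ΔP = 69

At equilibrium Qd = Qs, so 5250.5 - 9P = 4256 + 8P; collecting terms, 994.5 = 17P and P* = 58.5.
Plugging P* into demand: Q* = 5250.5 - 9(58.5) = 4724.
After the shift, demand is Qd = 6423.5 - 9P.
Re-solving, 17P = 2167.5 gives P = 127.5 and Q = 5276.
ΔP = 127.5 - 58.5 = 69.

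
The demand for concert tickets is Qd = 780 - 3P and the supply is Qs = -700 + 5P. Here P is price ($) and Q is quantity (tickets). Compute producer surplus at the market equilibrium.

Equating demand and supply, 780 - 3P = -700 + 5P gives 8P = 1480, so P* = 185.
From the demand curve, Q* = 780 - 3(185) = 225.
Supply choke price (Qs = 0): P = 140. Producer surplus = ½ × (185 - 140) × 225 = 5062.5.

Producer surplus = 5062.5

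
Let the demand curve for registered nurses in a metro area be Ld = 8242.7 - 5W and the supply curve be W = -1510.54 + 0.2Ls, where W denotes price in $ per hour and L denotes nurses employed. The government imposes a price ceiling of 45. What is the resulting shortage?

Shortage = 240

Inverting to quantity form: Ls = 7552.7 + 5W.
Evaluating both curves at the ceiling price 45 gives Ld = 8017.7, Ls = 7777.7.
Shortage = Ld - Ls = 8017.7 - 7777.7 = 240.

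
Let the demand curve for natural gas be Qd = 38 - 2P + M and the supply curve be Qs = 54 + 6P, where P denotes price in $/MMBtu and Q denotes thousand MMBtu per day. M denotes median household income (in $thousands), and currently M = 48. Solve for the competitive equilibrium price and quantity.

P* = 4, Q* = 78

With M = 48, demand is Qd = 86 - 2P.
At equilibrium Qd = Qs, so 86 - 2P = 54 + 6P; collecting terms, 32 = 8P and P* = 4.
Then Q* = 86 - 2(4) = 78.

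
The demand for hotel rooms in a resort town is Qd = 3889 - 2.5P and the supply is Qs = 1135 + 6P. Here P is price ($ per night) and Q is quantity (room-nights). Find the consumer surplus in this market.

Consumer surplus = 1896048.2

At equilibrium Qd = Qs, so 3889 - 2.5P = 1135 + 6P; collecting terms, 2754 = 8.5P and P* = 324.
Plugging P* into demand: Q* = 3889 - 2.5(324) = 3079.
Demand choke price (Qd = 0): P = 3889/2.5 = 1555.6. Consumer surplus = ½ × (1555.6 - 324) × 3079 = 1896048.2.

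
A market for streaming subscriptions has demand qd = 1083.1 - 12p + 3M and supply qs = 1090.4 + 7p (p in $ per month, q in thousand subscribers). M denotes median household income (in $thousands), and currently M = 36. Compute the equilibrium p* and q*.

With M = 36, demand is qd = 1191.1 - 12p.
The market clears where 1191.1 - 12p = 1090.4 + 7p. Rearranging, 19p = 100.7, hence p* = 5.3.
From the demand curve, q* = 1191.1 - 12(5.3) = 1127.5.

p* = 5.3, q* = 1127.5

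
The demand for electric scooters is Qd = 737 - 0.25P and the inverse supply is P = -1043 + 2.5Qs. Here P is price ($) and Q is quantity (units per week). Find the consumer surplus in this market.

Rewriting in direct form: Qs = 417.2 + 0.4P.
The market clears where 737 - 0.25P = 417.2 + 0.4P. Rearranging, 0.65P = 319.8, hence P* = 492.
Plugging P* into demand: Q* = 737 - 0.25(492) = 614.
Demand choke price (Qd = 0): P = 737/0.25 = 2948. Consumer surplus = ½ × (2948 - 492) × 614 = 753992.

Consumer surplus = 753992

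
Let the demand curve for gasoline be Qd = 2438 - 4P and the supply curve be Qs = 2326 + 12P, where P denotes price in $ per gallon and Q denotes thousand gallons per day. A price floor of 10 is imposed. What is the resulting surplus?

With P fixed at 10, quantity demanded is 2398 and quantity supplied is 2446.
Surplus = Qs - Qd = 2446 - 2398 = 48.

Surplus = 48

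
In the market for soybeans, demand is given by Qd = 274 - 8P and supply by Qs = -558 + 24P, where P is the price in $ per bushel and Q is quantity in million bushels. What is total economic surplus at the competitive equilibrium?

Total surplus = 363

Set Qd = Qs: 274 - 8P = -558 + 24P, so 832 = 32P and P* = 26.
Substitute back: Q* = 274 - 8(26) = 66.
Demand choke price = 34.25; supply choke price = 23.25. CS = ½(34.25 - 26)(66) = 272.25; PS = ½(26 - 23.25)(66) = 90.75. Total surplus = 363.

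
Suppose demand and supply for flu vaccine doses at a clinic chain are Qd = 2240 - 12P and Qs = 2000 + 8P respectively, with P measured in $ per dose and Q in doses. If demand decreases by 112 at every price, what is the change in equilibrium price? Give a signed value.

Set Qd = Qs: 2240 - 12P = 2000 + 8P, so 240 = 20P and P* = 12.
Plugging P* into demand: Q* = 2240 - 12(12) = 2096.
After the shift, demand is Qd = 2128 - 12P.
New equilibrium: 128 = 20P, so P = 6.4 and Q = 2051.2.
ΔP = 6.4 - 12 = -5.6.

ΔP = -5.6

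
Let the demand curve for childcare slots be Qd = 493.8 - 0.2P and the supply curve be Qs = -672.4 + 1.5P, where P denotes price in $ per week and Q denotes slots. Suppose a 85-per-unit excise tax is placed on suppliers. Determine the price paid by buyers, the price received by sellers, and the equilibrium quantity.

The tax drives a wedge P_b - P_s = 85. Substituting P_s = P_b - 85 into supply: Qs = -799.9 + 1.5P_b.
Set Qd = Qs: 493.8 - 0.2P_b = -799.9 + 1.5P_b, so 1293.7 = 1.7P_b and P_b = 761.
So P_s = 676 and the quantity traded is Q = 493.8 - 0.2(761) = 341.6.

P_b = 761, P_s = 676, Q = 341.6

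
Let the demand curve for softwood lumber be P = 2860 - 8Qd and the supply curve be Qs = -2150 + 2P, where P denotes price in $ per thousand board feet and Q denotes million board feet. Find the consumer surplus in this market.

Inverting to quantity form: Qd = 357.5 - 0.125P.
The market clears where 357.5 - 0.125P = -2150 + 2P. Rearranging, 2.125P = 2507.5, hence P* = 1180.
Plugging P* into demand: Q* = 357.5 - 0.125(1180) = 210.
Demand choke price (Qd = 0): P = 357.5/0.125 = 2860. Consumer surplus = ½ × (2860 - 1180) × 210 = 176400.

Consumer surplus = 176400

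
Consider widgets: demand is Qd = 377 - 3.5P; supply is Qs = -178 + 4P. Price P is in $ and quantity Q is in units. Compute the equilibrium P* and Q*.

P* = 74, Q* = 118

Equating demand and supply, 377 - 3.5P = -178 + 4P gives 7.5P = 555, so P* = 74.
From the demand curve, Q* = 377 - 3.5(74) = 118.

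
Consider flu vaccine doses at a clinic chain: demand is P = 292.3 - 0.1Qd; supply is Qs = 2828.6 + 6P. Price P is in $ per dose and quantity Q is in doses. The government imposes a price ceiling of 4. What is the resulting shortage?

Shortage = 30.4

Solving each curve for Q: Qd = 2923 - 10P.
Evaluating both curves at the ceiling price 4 gives Qd = 2883, Qs = 2852.6.
Shortage = Qd - Qs = 2883 - 2852.6 = 30.4.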